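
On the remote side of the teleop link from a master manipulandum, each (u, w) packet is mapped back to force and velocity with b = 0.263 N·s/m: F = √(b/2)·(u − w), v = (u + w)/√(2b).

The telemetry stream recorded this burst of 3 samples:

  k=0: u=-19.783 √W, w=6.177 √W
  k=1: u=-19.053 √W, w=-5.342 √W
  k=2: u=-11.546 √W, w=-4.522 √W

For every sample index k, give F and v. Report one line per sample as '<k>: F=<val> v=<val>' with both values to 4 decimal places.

0: F=-9.4139 v=-18.7602
1: F=-4.9720 v=-33.6363
2: F=-2.5471 v=-22.1549

k=0: u−w=-25.9600, u+w=-13.6060; √(b/2)=0.3626, √(2b)=0.7253; F=0.3626×(-25.96)=-9.4139, v=-13.6060/0.7253=-18.7602
k=1: u−w=-13.7110, u+w=-24.3950; √(b/2)=0.3626, √(2b)=0.7253; F=0.3626×(-13.711)=-4.9720, v=-24.3950/0.7253=-33.6363
k=2: u−w=-7.0240, u+w=-16.0680; √(b/2)=0.3626, √(2b)=0.7253; F=0.3626×(-7.024)=-2.5471, v=-16.0680/0.7253=-22.1549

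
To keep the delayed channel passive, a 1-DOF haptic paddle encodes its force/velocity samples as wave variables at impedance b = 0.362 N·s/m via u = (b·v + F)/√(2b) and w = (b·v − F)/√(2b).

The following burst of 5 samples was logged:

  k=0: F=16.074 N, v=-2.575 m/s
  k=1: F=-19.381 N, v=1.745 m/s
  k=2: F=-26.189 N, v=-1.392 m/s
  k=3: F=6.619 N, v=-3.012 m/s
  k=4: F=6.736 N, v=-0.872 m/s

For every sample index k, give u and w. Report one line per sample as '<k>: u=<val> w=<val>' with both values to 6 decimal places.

k=0: b·v=0.362×(-2.575)=-0.932150; √(2b)=0.850882; u=(-0.932150+16.074)/0.850882=17.795478, w=(-0.932150−16.074)/0.850882=-19.986499
k=1: b·v=0.362×1.745=0.631690; √(2b)=0.850882; u=(0.631690+(-19.381))/0.850882=-22.035150, w=(0.631690−(-19.381))/0.850882=23.519939
k=2: b·v=0.362×(-1.392)=-0.503904; √(2b)=0.850882; u=(-0.503904+(-26.189))/0.850882=-31.370868, w=(-0.503904−(-26.189))/0.850882=30.186441
k=3: b·v=0.362×(-3.012)=-1.090344; √(2b)=0.850882; u=(-1.090344+6.619)/0.850882=6.497560, w=(-1.090344−6.619)/0.850882=-9.060416
k=4: b·v=0.362×(-0.872)=-0.315664; √(2b)=0.850882; u=(-0.315664+6.736)/0.850882=7.545508, w=(-0.315664−6.736)/0.850882=-8.287477

0: u=17.795478 w=-19.986499
1: u=-22.035150 w=23.519939
2: u=-31.370868 w=30.186441
3: u=6.497560 w=-9.060416
4: u=7.545508 w=-8.287477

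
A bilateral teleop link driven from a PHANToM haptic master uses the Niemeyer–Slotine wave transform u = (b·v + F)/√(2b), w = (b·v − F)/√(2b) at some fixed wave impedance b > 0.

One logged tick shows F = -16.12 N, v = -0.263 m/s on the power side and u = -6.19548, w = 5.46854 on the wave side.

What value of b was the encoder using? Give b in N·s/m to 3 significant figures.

u + w = -0.7269;  u + w = √(2b)·v, so √(2b) = -0.7269/(-0.263) = 2.7640.
b = (√(2b))²/2 = 7.6399/2 = 3.8199.
(Check via u − w = 2F/√(2b): u − w = -11.6640, 2F/√(2b) = -11.6641.)

b = 3.82 N·s/m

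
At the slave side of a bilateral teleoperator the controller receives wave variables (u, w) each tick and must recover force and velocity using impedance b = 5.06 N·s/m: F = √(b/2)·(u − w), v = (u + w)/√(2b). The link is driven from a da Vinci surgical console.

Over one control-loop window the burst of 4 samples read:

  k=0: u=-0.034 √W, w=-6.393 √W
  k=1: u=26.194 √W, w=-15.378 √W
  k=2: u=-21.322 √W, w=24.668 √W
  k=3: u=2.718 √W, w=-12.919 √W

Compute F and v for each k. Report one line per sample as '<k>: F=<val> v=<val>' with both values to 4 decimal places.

k=0: u−w=6.3590, u+w=-6.4270; √(b/2)=1.5906, √(2b)=3.1812; F=1.5906×6.359=10.1146, v=-6.4270/3.1812=-2.0203
k=1: u−w=41.5720, u+w=10.8160; √(b/2)=1.5906, √(2b)=3.1812; F=1.5906×41.572=66.1243, v=10.8160/3.1812=3.4000
k=2: u−w=-45.9900, u+w=3.3460; √(b/2)=1.5906, √(2b)=3.1812; F=1.5906×(-45.99)=-73.1516, v=3.3460/3.1812=1.0518
k=3: u−w=15.6370, u+w=-10.2010; √(b/2)=1.5906, √(2b)=3.1812; F=1.5906×15.637=24.8722, v=-10.2010/3.1812=-3.2067

0: F=10.1146 v=-2.0203
1: F=66.1243 v=3.4000
2: F=-73.1516 v=1.0518
3: F=24.8722 v=-3.2067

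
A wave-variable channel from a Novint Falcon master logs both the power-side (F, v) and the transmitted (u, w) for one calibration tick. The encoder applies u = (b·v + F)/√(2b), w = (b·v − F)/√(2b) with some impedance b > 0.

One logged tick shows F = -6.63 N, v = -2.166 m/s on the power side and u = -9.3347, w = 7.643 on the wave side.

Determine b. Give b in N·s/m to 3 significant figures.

u + w = -1.69170;  u + w = √(2b)·v, so √(2b) = -1.69170/(-2.166) = 0.78102.
b = (√(2b))²/2 = 0.61000/2 = 0.30500.
(Check via u − w = 2F/√(2b): u − w = -16.97770, 2F/√(2b) = -16.97769.)

b = 0.305 N·s/m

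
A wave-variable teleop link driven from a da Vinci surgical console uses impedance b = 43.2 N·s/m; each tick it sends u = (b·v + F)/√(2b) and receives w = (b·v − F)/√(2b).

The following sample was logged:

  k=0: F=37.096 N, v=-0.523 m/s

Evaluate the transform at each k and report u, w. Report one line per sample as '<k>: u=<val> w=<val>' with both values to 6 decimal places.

0: u=1.560210 w=-6.421579

k=0: b·v=43.2×(-0.523)=-22.593600; √(2b)=9.295160; u=(-22.593600+37.096)/9.295160=1.560210, w=(-22.593600−37.096)/9.295160=-6.421579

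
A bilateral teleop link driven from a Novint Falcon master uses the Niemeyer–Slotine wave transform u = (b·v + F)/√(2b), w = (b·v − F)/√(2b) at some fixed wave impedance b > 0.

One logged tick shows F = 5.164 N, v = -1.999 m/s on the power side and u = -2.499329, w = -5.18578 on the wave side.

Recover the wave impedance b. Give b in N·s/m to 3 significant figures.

u + w = -7.685109;  u + w = √(2b)·v, so √(2b) = -7.685109/(-1.999) = 3.844477.
b = (√(2b))²/2 = 14.780001/2 = 7.390001.
(Check via u − w = 2F/√(2b): u − w = 2.686451, 2F/√(2b) = 2.686451.)

b = 7.39 N·s/m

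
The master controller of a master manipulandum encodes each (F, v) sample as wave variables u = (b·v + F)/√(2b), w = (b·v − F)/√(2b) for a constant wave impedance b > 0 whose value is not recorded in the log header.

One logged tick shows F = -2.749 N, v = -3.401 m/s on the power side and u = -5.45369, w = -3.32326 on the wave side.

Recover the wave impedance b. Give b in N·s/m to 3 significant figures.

b = 3.33 N·s/m

u + w = -8.7769;  u + w = √(2b)·v, so √(2b) = -8.7769/(-3.401) = 2.5807.
b = (√(2b))²/2 = 6.6600/2 = 3.3300.
(Check via u − w = 2F/√(2b): u − w = -2.1304, 2F/√(2b) = -2.1304.)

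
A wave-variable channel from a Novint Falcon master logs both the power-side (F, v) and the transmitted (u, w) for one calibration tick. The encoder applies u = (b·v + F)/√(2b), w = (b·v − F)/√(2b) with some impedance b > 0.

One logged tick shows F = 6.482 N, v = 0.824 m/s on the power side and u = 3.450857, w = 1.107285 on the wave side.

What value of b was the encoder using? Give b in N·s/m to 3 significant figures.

b = 15.3 N·s/m

u + w = 4.558142;  u + w = √(2b)·v, so √(2b) = 4.558142/0.824 = 5.531726.
b = (√(2b))²/2 = 30.599990/2 = 15.299995.
(Check via u − w = 2F/√(2b): u − w = 2.343572, 2F/√(2b) = 2.343572.)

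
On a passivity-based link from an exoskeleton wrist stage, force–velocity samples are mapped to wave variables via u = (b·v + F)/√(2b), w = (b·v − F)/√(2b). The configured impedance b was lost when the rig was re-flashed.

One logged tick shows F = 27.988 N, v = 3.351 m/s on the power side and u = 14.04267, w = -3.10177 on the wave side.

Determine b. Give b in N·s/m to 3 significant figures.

b = 5.33 N·s/m

u + w = 10.9409;  u + w = √(2b)·v, so √(2b) = 10.9409/3.351 = 3.2650.
b = (√(2b))²/2 = 10.6600/2 = 5.3300.
(Check via u − w = 2F/√(2b): u − w = 17.1444, 2F/√(2b) = 17.1444.)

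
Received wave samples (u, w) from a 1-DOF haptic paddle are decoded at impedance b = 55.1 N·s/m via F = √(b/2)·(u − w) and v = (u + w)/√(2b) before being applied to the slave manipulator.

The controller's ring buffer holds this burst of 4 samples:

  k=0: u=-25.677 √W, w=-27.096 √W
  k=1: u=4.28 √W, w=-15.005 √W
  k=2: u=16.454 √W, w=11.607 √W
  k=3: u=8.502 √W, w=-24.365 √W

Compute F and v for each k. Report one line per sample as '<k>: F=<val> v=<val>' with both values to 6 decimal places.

k=0: u−w=1.419000, u+w=-52.773000; √(b/2)=5.248809, √(2b)=10.497619; F=5.248809×1.419=7.448061, v=-52.773000/10.497619=-5.027140
k=1: u−w=19.285000, u+w=-10.725000; √(b/2)=5.248809, √(2b)=10.497619; F=5.248809×19.285=101.223289, v=-10.725000/10.497619=-1.021660
k=2: u−w=4.847000, u+w=28.061000; √(b/2)=5.248809, √(2b)=10.497619; F=5.248809×4.847=25.440979, v=28.061000/10.497619=2.673082
k=3: u−w=32.867000, u+w=-15.863000; √(b/2)=5.248809, √(2b)=10.497619; F=5.248809×32.867=172.512618, v=-15.863000/10.497619=-1.511105

0: F=7.448061 v=-5.027140
1: F=101.223289 v=-1.021660
2: F=25.440979 v=2.673082
3: F=172.512618 v=-1.511105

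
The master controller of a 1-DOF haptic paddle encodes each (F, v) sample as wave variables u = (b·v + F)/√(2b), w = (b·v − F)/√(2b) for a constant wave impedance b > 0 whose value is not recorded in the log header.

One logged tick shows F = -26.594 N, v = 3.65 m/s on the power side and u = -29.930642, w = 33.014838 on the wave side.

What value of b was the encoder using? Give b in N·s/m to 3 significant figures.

b = 0.357 N·s/m

u + w = 3.084196;  u + w = √(2b)·v, so √(2b) = 3.084196/3.65 = 0.844985.
b = (√(2b))²/2 = 0.714000/2 = 0.357000.
(Check via u − w = 2F/√(2b): u − w = -62.945480, 2F/√(2b) = -62.945481.)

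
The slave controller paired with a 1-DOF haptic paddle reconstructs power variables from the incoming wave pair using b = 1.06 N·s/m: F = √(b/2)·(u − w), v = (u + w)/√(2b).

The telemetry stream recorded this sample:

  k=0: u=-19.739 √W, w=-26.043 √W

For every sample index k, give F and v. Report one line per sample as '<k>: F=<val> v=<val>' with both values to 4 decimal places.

k=0: u−w=6.3040, u+w=-45.7820; √(b/2)=0.7280, √(2b)=1.4560; F=0.7280×6.304=4.5894, v=-45.7820/1.4560=-31.4432

0: F=4.5894 v=-31.4432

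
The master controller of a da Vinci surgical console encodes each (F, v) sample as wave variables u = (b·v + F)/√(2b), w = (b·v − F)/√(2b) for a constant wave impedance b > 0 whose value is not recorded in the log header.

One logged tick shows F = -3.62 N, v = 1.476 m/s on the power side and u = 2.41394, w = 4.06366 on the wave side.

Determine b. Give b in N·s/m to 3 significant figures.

u + w = 6.4776;  u + w = √(2b)·v, so √(2b) = 6.4776/1.476 = 4.3886.
b = (√(2b))²/2 = 19.2600/2 = 9.6300.
(Check via u − w = 2F/√(2b): u − w = -1.6497, 2F/√(2b) = -1.6497.)

b = 9.63 N·s/m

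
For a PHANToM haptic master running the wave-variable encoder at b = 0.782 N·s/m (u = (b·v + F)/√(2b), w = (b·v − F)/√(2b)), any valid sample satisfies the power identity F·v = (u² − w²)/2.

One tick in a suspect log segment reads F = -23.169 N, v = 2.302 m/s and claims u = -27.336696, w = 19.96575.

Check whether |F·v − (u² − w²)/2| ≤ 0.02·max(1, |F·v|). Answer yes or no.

F·v = (-23.169)×2.302 = -53.335038 W.
(u² − w²)/2 = (747.294948 − 398.631173)/2 = 174.331888 W.
|Δ| = 227.666926;  2% of max(1, |F·v|) = 1.066701.

no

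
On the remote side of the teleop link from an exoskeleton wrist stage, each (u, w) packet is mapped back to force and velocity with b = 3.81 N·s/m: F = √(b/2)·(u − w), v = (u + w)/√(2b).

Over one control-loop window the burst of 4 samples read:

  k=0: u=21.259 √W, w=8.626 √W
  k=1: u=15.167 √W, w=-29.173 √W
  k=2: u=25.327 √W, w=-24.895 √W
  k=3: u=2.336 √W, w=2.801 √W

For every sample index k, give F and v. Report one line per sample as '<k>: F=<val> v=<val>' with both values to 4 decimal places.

k=0: u−w=12.6330, u+w=29.8850; √(b/2)=1.3802, √(2b)=2.7604; F=1.3802×12.633=17.4363, v=29.8850/2.7604=10.8262
k=1: u−w=44.3400, u+w=-14.0060; √(b/2)=1.3802, √(2b)=2.7604; F=1.3802×44.34=61.1988, v=-14.0060/2.7604=-5.0738
k=2: u−w=50.2220, u+w=0.4320; √(b/2)=1.3802, √(2b)=2.7604; F=1.3802×50.222=69.3173, v=0.4320/2.7604=0.1565
k=3: u−w=-0.4650, u+w=5.1370; √(b/2)=1.3802, √(2b)=2.7604; F=1.3802×(-0.465)=-0.6418, v=5.1370/2.7604=1.8609

0: F=17.4363 v=10.8262
1: F=61.1988 v=-5.0738
2: F=69.3173 v=0.1565
3: F=-0.6418 v=1.8609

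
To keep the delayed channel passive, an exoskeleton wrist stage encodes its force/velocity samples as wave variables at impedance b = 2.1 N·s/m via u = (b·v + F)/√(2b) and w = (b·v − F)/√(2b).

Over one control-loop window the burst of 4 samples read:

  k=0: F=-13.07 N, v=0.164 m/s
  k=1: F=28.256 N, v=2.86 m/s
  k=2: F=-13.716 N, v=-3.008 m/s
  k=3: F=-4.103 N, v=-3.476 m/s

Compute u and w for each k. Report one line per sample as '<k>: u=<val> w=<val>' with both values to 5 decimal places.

k=0: b·v=2.1×0.164=0.34440; √(2b)=2.04939; u=(0.34440+(-13.07))/2.04939=-6.20946, w=(0.34440−(-13.07))/2.04939=6.54556
k=1: b·v=2.1×2.86=6.00600; √(2b)=2.04939; u=(6.00600+28.256)/2.04939=16.71814, w=(6.00600−28.256)/2.04939=-10.85689
k=2: b·v=2.1×(-3.008)=-6.31680; √(2b)=2.04939; u=(-6.31680+(-13.716))/2.04939=-9.77501, w=(-6.31680−(-13.716))/2.04939=3.61044
k=3: b·v=2.1×(-3.476)=-7.29960; √(2b)=2.04939; u=(-7.29960+(-4.103))/2.04939=-5.56390, w=(-7.29960−(-4.103))/2.04939=-1.55978

0: u=-6.20946 w=6.54556
1: u=16.71814 w=-10.85689
2: u=-9.77501 w=3.61044
3: u=-5.56390 w=-1.55978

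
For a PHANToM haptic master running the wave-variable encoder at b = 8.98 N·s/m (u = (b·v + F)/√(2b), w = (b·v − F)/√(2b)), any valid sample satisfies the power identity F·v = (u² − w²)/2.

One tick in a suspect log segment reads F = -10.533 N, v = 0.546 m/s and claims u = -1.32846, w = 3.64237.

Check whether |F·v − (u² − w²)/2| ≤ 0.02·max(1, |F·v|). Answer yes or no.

yes

F·v = (-10.533)×0.546 = -5.7510 W.
(u² − w²)/2 = (1.7648 − 13.2669)/2 = -5.7510 W.
|Δ| = 0.0000;  2% of max(1, |F·v|) = 0.1150.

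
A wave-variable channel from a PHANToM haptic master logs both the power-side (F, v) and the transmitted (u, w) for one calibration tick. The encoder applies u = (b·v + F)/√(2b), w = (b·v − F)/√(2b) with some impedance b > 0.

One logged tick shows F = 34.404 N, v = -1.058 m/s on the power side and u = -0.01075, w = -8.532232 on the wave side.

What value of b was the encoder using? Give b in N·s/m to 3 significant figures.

b = 32.6 N·s/m

u + w = -8.542982;  u + w = √(2b)·v, so √(2b) = -8.542982/(-1.058) = 8.074652.
b = (√(2b))²/2 = 65.200008/2 = 32.600004.
(Check via u − w = 2F/√(2b): u − w = 8.521482, 2F/√(2b) = 8.521482.)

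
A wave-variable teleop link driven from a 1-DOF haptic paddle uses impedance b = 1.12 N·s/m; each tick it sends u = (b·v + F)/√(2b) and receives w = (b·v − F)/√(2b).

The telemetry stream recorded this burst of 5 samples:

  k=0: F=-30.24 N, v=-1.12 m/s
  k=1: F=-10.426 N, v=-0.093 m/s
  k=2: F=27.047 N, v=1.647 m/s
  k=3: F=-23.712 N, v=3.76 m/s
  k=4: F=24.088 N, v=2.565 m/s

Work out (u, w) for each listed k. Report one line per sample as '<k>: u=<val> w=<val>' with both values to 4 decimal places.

0: u=-21.0431 w=19.3668
1: u=-7.0358 w=6.8966
2: u=19.3040 w=-16.8390
3: u=-13.0295 w=18.6570
4: u=18.0139 w=-14.1750

k=0: b·v=1.12×(-1.12)=-1.2544; √(2b)=1.4967; u=(-1.2544+(-30.24))/1.4967=-21.0431, w=(-1.2544−(-30.24))/1.4967=19.3668
k=1: b·v=1.12×(-0.093)=-0.1042; √(2b)=1.4967; u=(-0.1042+(-10.426))/1.4967=-7.0358, w=(-0.1042−(-10.426))/1.4967=6.8966
k=2: b·v=1.12×1.647=1.8446; √(2b)=1.4967; u=(1.8446+27.047)/1.4967=19.3040, w=(1.8446−27.047)/1.4967=-16.8390
k=3: b·v=1.12×3.76=4.2112; √(2b)=1.4967; u=(4.2112+(-23.712))/1.4967=-13.0295, w=(4.2112−(-23.712))/1.4967=18.6570
k=4: b·v=1.12×2.565=2.8728; √(2b)=1.4967; u=(2.8728+24.088)/1.4967=18.0139, w=(2.8728−24.088)/1.4967=-14.1750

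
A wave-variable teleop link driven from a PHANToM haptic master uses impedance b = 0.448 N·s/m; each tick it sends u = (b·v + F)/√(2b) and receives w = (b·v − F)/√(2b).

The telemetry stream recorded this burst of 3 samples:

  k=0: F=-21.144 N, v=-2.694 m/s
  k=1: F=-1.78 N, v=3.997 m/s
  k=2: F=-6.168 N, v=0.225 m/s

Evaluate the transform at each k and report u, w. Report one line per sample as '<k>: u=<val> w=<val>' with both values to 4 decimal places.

k=0: b·v=0.448×(-2.694)=-1.2069; √(2b)=0.9466; u=(-1.2069+(-21.144))/0.9466=-23.6125, w=(-1.2069−(-21.144))/0.9466=21.0624
k=1: b·v=0.448×3.997=1.7907; √(2b)=0.9466; u=(1.7907+(-1.78))/0.9466=0.0113, w=(1.7907−(-1.78))/0.9466=3.7722
k=2: b·v=0.448×0.225=0.1008; √(2b)=0.9466; u=(0.1008+(-6.168))/0.9466=-6.4096, w=(0.1008−(-6.168))/0.9466=6.6226

0: u=-23.6125 w=21.0624
1: u=0.0113 w=3.7722
2: u=-6.4096 w=6.6226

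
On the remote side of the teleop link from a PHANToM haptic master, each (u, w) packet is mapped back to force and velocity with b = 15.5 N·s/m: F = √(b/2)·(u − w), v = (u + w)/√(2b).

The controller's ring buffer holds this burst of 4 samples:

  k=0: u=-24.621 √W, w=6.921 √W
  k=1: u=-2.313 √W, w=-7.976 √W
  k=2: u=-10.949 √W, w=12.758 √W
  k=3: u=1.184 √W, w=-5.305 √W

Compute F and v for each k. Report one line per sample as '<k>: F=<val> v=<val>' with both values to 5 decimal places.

k=0: u−w=-31.54200, u+w=-17.70000; √(b/2)=2.78388, √(2b)=5.56776; F=2.78388×(-31.542)=-87.80921, v=-17.70000/5.56776=-3.17901
k=1: u−w=5.66300, u+w=-10.28900; √(b/2)=2.78388, √(2b)=5.56776; F=2.78388×5.663=15.76512, v=-10.28900/5.56776=-1.84796
k=2: u−w=-23.70700, u+w=1.80900; √(b/2)=2.78388, √(2b)=5.56776; F=2.78388×(-23.707)=-65.99749, v=1.80900/5.56776=0.32491
k=3: u−w=6.48900, u+w=-4.12100; √(b/2)=2.78388, √(2b)=5.56776; F=2.78388×6.489=18.06461, v=-4.12100/5.56776=-0.74015

0: F=-87.80921 v=-3.17901
1: F=15.76512 v=-1.84796
2: F=-65.99749 v=0.32491
3: F=18.06461 v=-0.74015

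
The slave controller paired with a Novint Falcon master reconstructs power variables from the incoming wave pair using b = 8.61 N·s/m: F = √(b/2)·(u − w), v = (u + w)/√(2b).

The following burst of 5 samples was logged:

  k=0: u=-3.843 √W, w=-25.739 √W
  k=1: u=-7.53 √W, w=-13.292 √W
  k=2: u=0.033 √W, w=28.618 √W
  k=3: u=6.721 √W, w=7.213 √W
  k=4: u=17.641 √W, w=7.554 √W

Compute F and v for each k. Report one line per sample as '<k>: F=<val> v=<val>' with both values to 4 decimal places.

k=0: u−w=21.8960, u+w=-29.5820; √(b/2)=2.0748, √(2b)=4.1497; F=2.0748×21.896=45.4309, v=-29.5820/4.1497=-7.1287
k=1: u−w=5.7620, u+w=-20.8220; √(b/2)=2.0748, √(2b)=4.1497; F=2.0748×5.762=11.9553, v=-20.8220/4.1497=-5.0177
k=2: u−w=-28.5850, u+w=28.6510; √(b/2)=2.0748, √(2b)=4.1497; F=2.0748×(-28.585)=-59.3096, v=28.6510/4.1497=6.9044
k=3: u−w=-0.4920, u+w=13.9340; √(b/2)=2.0748, √(2b)=4.1497; F=2.0748×(-0.492)=-1.0208, v=13.9340/4.1497=3.3578
k=4: u−w=10.0870, u+w=25.1950; √(b/2)=2.0748, √(2b)=4.1497; F=2.0748×10.087=20.9290, v=25.1950/4.1497=6.0715

0: F=45.4309 v=-7.1287
1: F=11.9553 v=-5.0177
2: F=-59.3096 v=6.9044
3: F=-1.0208 v=3.3578
4: F=20.9290 v=6.0715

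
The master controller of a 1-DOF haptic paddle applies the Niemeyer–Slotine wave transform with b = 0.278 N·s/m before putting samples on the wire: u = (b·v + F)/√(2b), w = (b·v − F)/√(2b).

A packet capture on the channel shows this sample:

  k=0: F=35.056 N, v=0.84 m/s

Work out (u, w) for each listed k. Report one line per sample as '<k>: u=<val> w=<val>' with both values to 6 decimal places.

0: u=47.326932 w=-46.700583

k=0: b·v=0.278×0.84=0.233520; √(2b)=0.745654; u=(0.233520+35.056)/0.745654=47.326932, w=(0.233520−35.056)/0.745654=-46.700583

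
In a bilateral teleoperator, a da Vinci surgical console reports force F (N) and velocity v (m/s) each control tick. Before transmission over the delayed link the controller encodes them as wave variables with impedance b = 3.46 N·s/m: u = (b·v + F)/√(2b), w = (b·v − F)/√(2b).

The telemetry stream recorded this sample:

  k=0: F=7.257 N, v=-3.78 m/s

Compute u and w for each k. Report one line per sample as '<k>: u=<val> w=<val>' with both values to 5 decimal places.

k=0: b·v=3.46×(-3.78)=-13.07880; √(2b)=2.63059; u=(-13.07880+7.257)/2.63059=-2.21312, w=(-13.07880−7.257)/2.63059=-7.73051

0: u=-2.21312 w=-7.73051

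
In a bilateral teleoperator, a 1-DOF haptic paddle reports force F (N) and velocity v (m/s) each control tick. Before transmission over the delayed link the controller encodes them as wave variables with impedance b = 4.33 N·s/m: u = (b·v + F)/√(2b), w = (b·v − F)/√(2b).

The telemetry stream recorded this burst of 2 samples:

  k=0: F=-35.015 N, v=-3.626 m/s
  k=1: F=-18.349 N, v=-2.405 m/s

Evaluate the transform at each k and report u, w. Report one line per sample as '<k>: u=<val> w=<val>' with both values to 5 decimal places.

k=0: b·v=4.33×(-3.626)=-15.70058; √(2b)=2.94279; u=(-15.70058+(-35.015))/2.94279=-17.23386, w=(-15.70058−(-35.015))/2.94279=6.56331
k=1: b·v=4.33×(-2.405)=-10.41365; √(2b)=2.94279; u=(-10.41365+(-18.349))/2.94279=-9.77395, w=(-10.41365−(-18.349))/2.94279=2.69654

0: u=-17.23386 w=6.56331
1: u=-9.77395 w=2.69654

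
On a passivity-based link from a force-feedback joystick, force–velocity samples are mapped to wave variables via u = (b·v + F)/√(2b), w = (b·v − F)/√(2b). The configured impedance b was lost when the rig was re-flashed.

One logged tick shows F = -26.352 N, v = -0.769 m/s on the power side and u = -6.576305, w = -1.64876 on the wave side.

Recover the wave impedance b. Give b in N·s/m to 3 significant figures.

b = 57.2 N·s/m

u + w = -8.225065;  u + w = √(2b)·v, so √(2b) = -8.225065/(-0.769) = 10.695793.
b = (√(2b))²/2 = 114.399993/2 = 57.199996.
(Check via u − w = 2F/√(2b): u − w = -4.927545, 2F/√(2b) = -4.927545.)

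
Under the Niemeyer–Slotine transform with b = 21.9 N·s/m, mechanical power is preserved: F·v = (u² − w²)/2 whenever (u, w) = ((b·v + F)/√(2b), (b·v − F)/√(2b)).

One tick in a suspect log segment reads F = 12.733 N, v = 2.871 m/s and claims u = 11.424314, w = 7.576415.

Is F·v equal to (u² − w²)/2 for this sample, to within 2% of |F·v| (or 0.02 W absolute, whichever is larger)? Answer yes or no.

yes

F·v = 12.733×2.871 = 36.556443 W.
(u² − w²)/2 = (130.514950 − 57.402064)/2 = 36.556443 W.
|Δ| = 0.000000;  2% of max(1, |F·v|) = 0.731129.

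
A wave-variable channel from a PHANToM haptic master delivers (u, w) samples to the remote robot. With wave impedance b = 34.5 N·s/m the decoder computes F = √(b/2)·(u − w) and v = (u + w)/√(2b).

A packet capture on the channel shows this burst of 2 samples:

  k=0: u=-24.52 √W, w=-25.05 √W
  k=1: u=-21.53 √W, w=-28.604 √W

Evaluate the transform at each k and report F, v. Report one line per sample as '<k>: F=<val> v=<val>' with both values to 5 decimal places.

k=0: u−w=0.53000, u+w=-49.57000; √(b/2)=4.15331, √(2b)=8.30662; F=4.15331×0.53=2.20126, v=-49.57000/8.30662=-5.96753
k=1: u−w=7.07400, u+w=-50.13400; √(b/2)=4.15331, √(2b)=8.30662; F=4.15331×7.074=29.38053, v=-50.13400/8.30662=-6.03542

0: F=2.20126 v=-5.96753
1: F=29.38053 v=-6.03542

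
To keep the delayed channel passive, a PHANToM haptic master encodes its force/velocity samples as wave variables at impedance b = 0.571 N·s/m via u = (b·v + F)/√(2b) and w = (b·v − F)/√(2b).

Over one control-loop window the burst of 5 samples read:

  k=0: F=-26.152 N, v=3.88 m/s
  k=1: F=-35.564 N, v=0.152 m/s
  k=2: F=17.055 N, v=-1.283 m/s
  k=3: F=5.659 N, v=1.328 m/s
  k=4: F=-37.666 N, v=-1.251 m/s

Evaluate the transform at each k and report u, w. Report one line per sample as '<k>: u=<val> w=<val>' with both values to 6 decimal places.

0: u=-22.398965 w=26.545304
1: u=-33.198341 w=33.360775
2: u=15.273942 w=-16.645013
3: u=6.005076 w=-4.585916
4: u=-35.914974 w=34.578100

k=0: b·v=0.571×3.88=2.215480; √(2b)=1.068644; u=(2.215480+(-26.152))/1.068644=-22.398965, w=(2.215480−(-26.152))/1.068644=26.545304
k=1: b·v=0.571×0.152=0.086792; √(2b)=1.068644; u=(0.086792+(-35.564))/1.068644=-33.198341, w=(0.086792−(-35.564))/1.068644=33.360775
k=2: b·v=0.571×(-1.283)=-0.732593; √(2b)=1.068644; u=(-0.732593+17.055)/1.068644=15.273942, w=(-0.732593−17.055)/1.068644=-16.645013
k=3: b·v=0.571×1.328=0.758288; √(2b)=1.068644; u=(0.758288+5.659)/1.068644=6.005076, w=(0.758288−5.659)/1.068644=-4.585916
k=4: b·v=0.571×(-1.251)=-0.714321; √(2b)=1.068644; u=(-0.714321+(-37.666))/1.068644=-35.914974, w=(-0.714321−(-37.666))/1.068644=34.578100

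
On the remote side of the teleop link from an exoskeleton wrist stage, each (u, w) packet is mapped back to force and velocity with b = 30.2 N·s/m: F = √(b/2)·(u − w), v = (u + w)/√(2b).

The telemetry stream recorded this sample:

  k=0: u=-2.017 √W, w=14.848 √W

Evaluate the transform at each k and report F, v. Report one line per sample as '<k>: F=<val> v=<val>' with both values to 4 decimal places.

0: F=-65.5352 v=1.6510

k=0: u−w=-16.8650, u+w=12.8310; √(b/2)=3.8859, √(2b)=7.7717; F=3.8859×(-16.865)=-65.5352, v=12.8310/7.7717=1.6510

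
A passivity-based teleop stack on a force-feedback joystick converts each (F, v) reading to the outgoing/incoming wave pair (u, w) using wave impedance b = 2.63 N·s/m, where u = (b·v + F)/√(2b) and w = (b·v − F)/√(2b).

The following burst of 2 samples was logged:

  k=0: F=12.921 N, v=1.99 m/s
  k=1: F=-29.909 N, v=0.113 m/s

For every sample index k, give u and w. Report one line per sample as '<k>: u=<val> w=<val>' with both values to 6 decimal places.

k=0: b·v=2.63×1.99=5.233700; √(2b)=2.293469; u=(5.233700+12.921)/2.293469=7.915825, w=(5.233700−12.921)/2.293469=-3.351822
k=1: b·v=2.63×0.113=0.297190; √(2b)=2.293469; u=(0.297190+(-29.909))/2.293469=-12.911363, w=(0.297190−(-29.909))/2.293469=13.170525

0: u=7.915825 w=-3.351822
1: u=-12.911363 w=13.170525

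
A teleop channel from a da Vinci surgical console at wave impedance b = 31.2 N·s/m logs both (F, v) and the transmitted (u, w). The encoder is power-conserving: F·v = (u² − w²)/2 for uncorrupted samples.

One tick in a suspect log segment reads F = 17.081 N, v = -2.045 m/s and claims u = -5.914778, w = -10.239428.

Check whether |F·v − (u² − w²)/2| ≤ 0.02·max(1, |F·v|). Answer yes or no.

yes

F·v = 17.081×(-2.045) = -34.930645 W.
(u² − w²)/2 = (34.984599 − 104.845886)/2 = -34.930643 W.
|Δ| = 0.000002;  2% of max(1, |F·v|) = 0.698613.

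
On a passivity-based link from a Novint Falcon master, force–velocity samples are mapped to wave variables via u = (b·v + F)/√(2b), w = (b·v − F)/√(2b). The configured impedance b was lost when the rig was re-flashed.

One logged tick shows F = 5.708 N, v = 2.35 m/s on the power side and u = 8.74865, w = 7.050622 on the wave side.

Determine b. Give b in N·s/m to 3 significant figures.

u + w = 15.799272;  u + w = √(2b)·v, so √(2b) = 15.799272/2.35 = 6.723094.
b = (√(2b))²/2 = 45.199999/2 = 22.600000.
(Check via u − w = 2F/√(2b): u − w = 1.698028, 2F/√(2b) = 1.698028.)

b = 22.6 N·s/m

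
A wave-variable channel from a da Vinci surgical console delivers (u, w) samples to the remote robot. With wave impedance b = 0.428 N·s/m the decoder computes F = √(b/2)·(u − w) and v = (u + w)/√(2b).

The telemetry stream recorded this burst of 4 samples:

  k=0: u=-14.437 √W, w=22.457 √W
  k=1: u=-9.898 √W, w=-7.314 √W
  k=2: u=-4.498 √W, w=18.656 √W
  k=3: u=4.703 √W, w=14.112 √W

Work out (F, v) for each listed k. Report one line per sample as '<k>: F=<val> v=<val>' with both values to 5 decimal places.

0: F=-17.06721 v=8.66837
1: F=-1.19536 v=-18.60349
2: F=-10.71107 v=15.30259
3: F=-4.35262 v=20.33608

k=0: u−w=-36.89400, u+w=8.02000; √(b/2)=0.46260, √(2b)=0.92520; F=0.46260×(-36.894)=-17.06721, v=8.02000/0.92520=8.66837
k=1: u−w=-2.58400, u+w=-17.21200; √(b/2)=0.46260, √(2b)=0.92520; F=0.46260×(-2.584)=-1.19536, v=-17.21200/0.92520=-18.60349
k=2: u−w=-23.15400, u+w=14.15800; √(b/2)=0.46260, √(2b)=0.92520; F=0.46260×(-23.154)=-10.71107, v=14.15800/0.92520=15.30259
k=3: u−w=-9.40900, u+w=18.81500; √(b/2)=0.46260, √(2b)=0.92520; F=0.46260×(-9.409)=-4.35262, v=18.81500/0.92520=20.33608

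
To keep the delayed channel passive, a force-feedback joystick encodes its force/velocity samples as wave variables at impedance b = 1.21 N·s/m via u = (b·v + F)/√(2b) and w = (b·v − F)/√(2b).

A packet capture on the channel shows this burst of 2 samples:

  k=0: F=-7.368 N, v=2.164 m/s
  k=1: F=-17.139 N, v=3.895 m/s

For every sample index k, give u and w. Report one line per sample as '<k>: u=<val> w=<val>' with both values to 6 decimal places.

0: u=-3.053133 w=6.419527
1: u=-7.987767 w=14.046965

k=0: b·v=1.21×2.164=2.618440; √(2b)=1.555635; u=(2.618440+(-7.368))/1.555635=-3.053133, w=(2.618440−(-7.368))/1.555635=6.419527
k=1: b·v=1.21×3.895=4.712950; √(2b)=1.555635; u=(4.712950+(-17.139))/1.555635=-7.987767, w=(4.712950−(-17.139))/1.555635=14.046965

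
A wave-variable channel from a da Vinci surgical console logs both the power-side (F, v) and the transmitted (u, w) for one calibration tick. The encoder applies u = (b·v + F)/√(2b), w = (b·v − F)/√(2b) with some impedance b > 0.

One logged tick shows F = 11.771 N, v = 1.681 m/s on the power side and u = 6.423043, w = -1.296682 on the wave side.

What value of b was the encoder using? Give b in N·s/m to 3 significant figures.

b = 4.65 N·s/m

u + w = 5.126361;  u + w = √(2b)·v, so √(2b) = 5.126361/1.681 = 3.049590.
b = (√(2b))²/2 = 9.300000/2 = 4.650000.
(Check via u − w = 2F/√(2b): u − w = 7.719725, 2F/√(2b) = 7.719726.)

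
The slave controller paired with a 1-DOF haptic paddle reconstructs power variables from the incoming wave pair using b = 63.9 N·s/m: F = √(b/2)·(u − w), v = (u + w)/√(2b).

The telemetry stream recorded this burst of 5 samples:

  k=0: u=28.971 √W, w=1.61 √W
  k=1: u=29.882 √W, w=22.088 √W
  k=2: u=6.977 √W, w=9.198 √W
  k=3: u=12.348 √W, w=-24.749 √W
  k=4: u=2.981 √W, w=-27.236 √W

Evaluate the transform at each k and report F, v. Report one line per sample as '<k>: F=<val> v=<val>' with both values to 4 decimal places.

0: F=154.6562 v=2.7051
1: F=44.0551 v=4.5971
2: F=-12.5541 v=1.4308
3: F=209.6883 v=-1.0970
4: F=170.7996 v=-2.1455

k=0: u−w=27.3610, u+w=30.5810; √(b/2)=5.6524, √(2b)=11.3049; F=5.6524×27.361=154.6562, v=30.5810/11.3049=2.7051
k=1: u−w=7.7940, u+w=51.9700; √(b/2)=5.6524, √(2b)=11.3049; F=5.6524×7.794=44.0551, v=51.9700/11.3049=4.5971
k=2: u−w=-2.2210, u+w=16.1750; √(b/2)=5.6524, √(2b)=11.3049; F=5.6524×(-2.221)=-12.5541, v=16.1750/11.3049=1.4308
k=3: u−w=37.0970, u+w=-12.4010; √(b/2)=5.6524, √(2b)=11.3049; F=5.6524×37.097=209.6883, v=-12.4010/11.3049=-1.0970
k=4: u−w=30.2170, u+w=-24.2550; √(b/2)=5.6524, √(2b)=11.3049; F=5.6524×30.217=170.7996, v=-24.2550/11.3049=-2.1455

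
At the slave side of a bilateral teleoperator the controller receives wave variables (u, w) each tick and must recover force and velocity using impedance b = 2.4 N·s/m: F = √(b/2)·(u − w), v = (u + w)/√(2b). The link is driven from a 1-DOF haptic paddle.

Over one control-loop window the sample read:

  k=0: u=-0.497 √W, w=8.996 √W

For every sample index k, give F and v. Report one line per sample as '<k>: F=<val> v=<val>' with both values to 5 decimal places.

0: F=-10.39906 v=3.87925

k=0: u−w=-9.49300, u+w=8.49900; √(b/2)=1.09545, √(2b)=2.19089; F=1.09545×(-9.493)=-10.39906, v=8.49900/2.19089=3.87925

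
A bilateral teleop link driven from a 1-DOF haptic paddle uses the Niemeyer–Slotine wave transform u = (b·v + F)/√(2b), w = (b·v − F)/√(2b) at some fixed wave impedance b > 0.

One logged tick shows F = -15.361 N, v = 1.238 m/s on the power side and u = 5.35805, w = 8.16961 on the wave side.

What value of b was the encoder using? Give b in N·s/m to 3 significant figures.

b = 59.7 N·s/m

u + w = 13.5277;  u + w = √(2b)·v, so √(2b) = 13.5277/1.238 = 10.9270.
b = (√(2b))²/2 = 119.3999/2 = 59.7000.
(Check via u − w = 2F/√(2b): u − w = -2.8116, 2F/√(2b) = -2.8116.)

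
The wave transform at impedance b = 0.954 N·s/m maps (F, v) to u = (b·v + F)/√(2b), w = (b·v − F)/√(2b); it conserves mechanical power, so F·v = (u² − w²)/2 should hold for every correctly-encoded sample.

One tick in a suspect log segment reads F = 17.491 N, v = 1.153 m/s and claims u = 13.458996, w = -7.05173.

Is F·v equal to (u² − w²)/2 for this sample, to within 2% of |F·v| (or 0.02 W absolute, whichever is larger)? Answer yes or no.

F·v = 17.491×1.153 = 20.167123 W.
(u² − w²)/2 = (181.144573 − 49.726896)/2 = 65.708839 W.
|Δ| = 45.541716;  2% of max(1, |F·v|) = 0.403342.

no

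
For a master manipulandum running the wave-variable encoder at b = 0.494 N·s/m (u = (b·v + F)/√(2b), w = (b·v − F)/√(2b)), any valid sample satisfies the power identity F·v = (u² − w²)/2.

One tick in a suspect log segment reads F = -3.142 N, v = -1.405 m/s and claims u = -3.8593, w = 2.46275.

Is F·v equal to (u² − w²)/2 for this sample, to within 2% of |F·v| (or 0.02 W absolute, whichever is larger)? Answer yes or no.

yes

F·v = (-3.142)×(-1.405) = 4.41451 W.
(u² − w²)/2 = (14.89420 − 6.06514)/2 = 4.41453 W.
|Δ| = 0.00002;  2% of max(1, |F·v|) = 0.08829.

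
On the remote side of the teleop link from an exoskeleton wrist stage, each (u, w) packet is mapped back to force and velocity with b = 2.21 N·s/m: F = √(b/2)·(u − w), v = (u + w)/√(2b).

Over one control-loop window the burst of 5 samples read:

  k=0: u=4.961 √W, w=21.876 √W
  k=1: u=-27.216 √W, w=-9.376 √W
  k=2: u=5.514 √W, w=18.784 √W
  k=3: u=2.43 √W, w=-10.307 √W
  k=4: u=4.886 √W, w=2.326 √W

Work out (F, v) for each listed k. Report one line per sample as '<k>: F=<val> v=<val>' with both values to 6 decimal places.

0: F=-17.780876 v=12.765059
1: F=-18.753226 v=-17.405039
2: F=-13.949289 v=11.557380
3: F=13.389005 v=-3.746707
4: F=2.691046 v=3.430399

k=0: u−w=-16.915000, u+w=26.837000; √(b/2)=1.051190, √(2b)=2.102380; F=1.051190×(-16.915)=-17.780876, v=26.837000/2.102380=12.765059
k=1: u−w=-17.840000, u+w=-36.592000; √(b/2)=1.051190, √(2b)=2.102380; F=1.051190×(-17.84)=-18.753226, v=-36.592000/2.102380=-17.405039
k=2: u−w=-13.270000, u+w=24.298000; √(b/2)=1.051190, √(2b)=2.102380; F=1.051190×(-13.27)=-13.949289, v=24.298000/2.102380=11.557380
k=3: u−w=12.737000, u+w=-7.877000; √(b/2)=1.051190, √(2b)=2.102380; F=1.051190×12.737=13.389005, v=-7.877000/2.102380=-3.746707
k=4: u−w=2.560000, u+w=7.212000; √(b/2)=1.051190, √(2b)=2.102380; F=1.051190×2.56=2.691046, v=7.212000/2.102380=3.430399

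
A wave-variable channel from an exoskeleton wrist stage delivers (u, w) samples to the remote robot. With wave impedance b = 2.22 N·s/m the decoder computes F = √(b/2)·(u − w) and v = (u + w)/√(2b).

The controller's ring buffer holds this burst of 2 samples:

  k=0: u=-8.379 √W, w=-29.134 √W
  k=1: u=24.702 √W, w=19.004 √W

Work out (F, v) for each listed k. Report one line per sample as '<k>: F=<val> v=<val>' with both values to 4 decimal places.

0: F=21.8667 v=-17.8029
1: F=6.0032 v=20.7419

k=0: u−w=20.7550, u+w=-37.5130; √(b/2)=1.0536, √(2b)=2.1071; F=1.0536×20.755=21.8667, v=-37.5130/2.1071=-17.8029
k=1: u−w=5.6980, u+w=43.7060; √(b/2)=1.0536, √(2b)=2.1071; F=1.0536×5.698=6.0032, v=43.7060/2.1071=20.7419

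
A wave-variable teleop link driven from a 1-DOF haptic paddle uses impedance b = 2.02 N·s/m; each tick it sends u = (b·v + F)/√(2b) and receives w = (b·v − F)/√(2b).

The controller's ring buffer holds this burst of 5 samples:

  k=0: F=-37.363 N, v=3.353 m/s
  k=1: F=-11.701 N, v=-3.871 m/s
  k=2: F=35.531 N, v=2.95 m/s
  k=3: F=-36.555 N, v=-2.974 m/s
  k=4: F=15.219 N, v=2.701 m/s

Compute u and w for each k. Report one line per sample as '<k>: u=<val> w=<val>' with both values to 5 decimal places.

0: u=-15.21906 w=21.95851
1: u=-9.71177 w=1.93116
2: u=20.64205 w=-14.71262
3: u=-21.17563 w=15.19796
4: u=10.28621 w=-4.85726

k=0: b·v=2.02×3.353=6.77306; √(2b)=2.00998; u=(6.77306+(-37.363))/2.00998=-15.21906, w=(6.77306−(-37.363))/2.00998=21.95851
k=1: b·v=2.02×(-3.871)=-7.81942; √(2b)=2.00998; u=(-7.81942+(-11.701))/2.00998=-9.71177, w=(-7.81942−(-11.701))/2.00998=1.93116
k=2: b·v=2.02×2.95=5.95900; √(2b)=2.00998; u=(5.95900+35.531)/2.00998=20.64205, w=(5.95900−35.531)/2.00998=-14.71262
k=3: b·v=2.02×(-2.974)=-6.00748; √(2b)=2.00998; u=(-6.00748+(-36.555))/2.00998=-21.17563, w=(-6.00748−(-36.555))/2.00998=15.19796
k=4: b·v=2.02×2.701=5.45602; √(2b)=2.00998; u=(5.45602+15.219)/2.00998=10.28621, w=(5.45602−15.219)/2.00998=-4.85726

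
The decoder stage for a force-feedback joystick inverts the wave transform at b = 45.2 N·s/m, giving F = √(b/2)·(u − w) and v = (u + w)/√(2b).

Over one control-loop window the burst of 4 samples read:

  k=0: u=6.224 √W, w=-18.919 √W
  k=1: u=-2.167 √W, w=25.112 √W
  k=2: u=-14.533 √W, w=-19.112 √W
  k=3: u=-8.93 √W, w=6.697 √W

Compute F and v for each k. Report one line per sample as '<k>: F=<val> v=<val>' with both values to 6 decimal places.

k=0: u−w=25.143000, u+w=-12.695000; √(b/2)=4.753946, √(2b)=9.507891; F=4.753946×25.143=119.528457, v=-12.695000/9.507891=-1.335207
k=1: u−w=-27.279000, u+w=22.945000; √(b/2)=4.753946, √(2b)=9.507891; F=4.753946×(-27.279)=-129.682886, v=22.945000/9.507891=2.413259
k=2: u−w=4.579000, u+w=-33.645000; √(b/2)=4.753946, √(2b)=9.507891; F=4.753946×4.579=21.768317, v=-33.645000/9.507891=-3.538639
k=3: u−w=-15.627000, u+w=-2.233000; √(b/2)=4.753946, √(2b)=9.507891; F=4.753946×(-15.627)=-74.289910, v=-2.233000/9.507891=-0.234858

0: F=119.528457 v=-1.335207
1: F=-129.682886 v=2.413259
2: F=21.768317 v=-3.538639
3: F=-74.289910 v=-0.234858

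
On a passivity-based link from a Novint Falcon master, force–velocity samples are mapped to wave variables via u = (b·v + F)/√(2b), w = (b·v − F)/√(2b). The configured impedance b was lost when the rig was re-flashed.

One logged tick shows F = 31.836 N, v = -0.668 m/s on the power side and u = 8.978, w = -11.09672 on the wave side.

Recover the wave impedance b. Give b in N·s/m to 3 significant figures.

u + w = -2.11872;  u + w = √(2b)·v, so √(2b) = -2.11872/(-0.668) = 3.17174.
b = (√(2b))²/2 = 10.05991/2 = 5.02996.
(Check via u − w = 2F/√(2b): u − w = 20.07472, 2F/√(2b) = 20.07481.)

b = 5.03 N·s/m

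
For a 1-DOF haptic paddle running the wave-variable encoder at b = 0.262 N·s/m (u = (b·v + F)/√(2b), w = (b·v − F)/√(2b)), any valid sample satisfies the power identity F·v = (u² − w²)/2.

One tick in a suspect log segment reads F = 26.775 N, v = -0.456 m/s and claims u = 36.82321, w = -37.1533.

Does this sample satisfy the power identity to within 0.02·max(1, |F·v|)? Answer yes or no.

yes

F·v = 26.775×(-0.456) = -12.2094 W.
(u² − w²)/2 = (1355.9488 − 1380.3677)/2 = -12.2095 W.
|Δ| = 0.0001;  2% of max(1, |F·v|) = 0.2442.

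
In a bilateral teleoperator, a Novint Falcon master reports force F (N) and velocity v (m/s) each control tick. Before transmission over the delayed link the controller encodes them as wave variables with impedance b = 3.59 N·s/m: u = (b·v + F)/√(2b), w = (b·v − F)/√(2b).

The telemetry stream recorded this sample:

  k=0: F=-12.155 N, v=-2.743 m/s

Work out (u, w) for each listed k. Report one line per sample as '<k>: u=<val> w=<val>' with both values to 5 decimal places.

k=0: b·v=3.59×(-2.743)=-9.84737; √(2b)=2.67955; u=(-9.84737+(-12.155))/2.67955=-8.21121, w=(-9.84737−(-12.155))/2.67955=0.86120

0: u=-8.21121 w=0.86120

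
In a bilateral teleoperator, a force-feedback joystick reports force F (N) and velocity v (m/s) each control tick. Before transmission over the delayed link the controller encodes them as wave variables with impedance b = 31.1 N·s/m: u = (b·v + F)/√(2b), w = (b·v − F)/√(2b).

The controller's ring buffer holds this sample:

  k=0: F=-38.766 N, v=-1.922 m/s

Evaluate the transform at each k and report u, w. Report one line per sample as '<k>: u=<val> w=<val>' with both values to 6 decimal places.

k=0: b·v=31.1×(-1.922)=-59.774200; √(2b)=7.886698; u=(-59.774200+(-38.766))/7.886698=-12.494482, w=(-59.774200−(-38.766))/7.886698=-2.663751

0: u=-12.494482 w=-2.663751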